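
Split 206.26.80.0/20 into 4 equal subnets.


New prefix = 20 + 2 = 22
Each subnet has 1024 addresses
  206.26.80.0/22
  206.26.84.0/22
  206.26.88.0/22
  206.26.92.0/22
Subnets: 206.26.80.0/22, 206.26.84.0/22, 206.26.88.0/22, 206.26.92.0/22


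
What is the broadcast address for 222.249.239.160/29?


Network: 222.249.239.160/29
Host bits = 3
Set all host bits to 1:
Broadcast: 222.249.239.167


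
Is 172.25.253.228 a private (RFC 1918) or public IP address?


RFC 1918 private ranges:
  10.0.0.0/8 (10.0.0.0 - 10.255.255.255)
  172.16.0.0/12 (172.16.0.0 - 172.31.255.255)
  192.168.0.0/16 (192.168.0.0 - 192.168.255.255)
Private (in 172.16.0.0/12)


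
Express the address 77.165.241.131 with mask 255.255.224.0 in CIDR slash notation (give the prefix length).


Binary: 11111111.11111111.11100000.00000000
Count leading 1s
Prefix: /19


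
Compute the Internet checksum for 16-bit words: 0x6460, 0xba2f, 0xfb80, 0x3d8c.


Sum all words (with carry folding):
+ 0x6460 = 0x6460
+ 0xba2f = 0x1e90
+ 0xfb80 = 0x1a11
+ 0x3d8c = 0x579d
One's complement: ~0x579d
Checksum = 0xa862


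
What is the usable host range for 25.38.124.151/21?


Network: 25.38.120.0
Broadcast: 25.38.127.255
First usable = network + 1
Last usable = broadcast - 1
Range: 25.38.120.1 to 25.38.127.254


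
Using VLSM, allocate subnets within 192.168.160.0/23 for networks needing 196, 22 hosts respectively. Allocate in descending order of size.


196 hosts -> /24 (254 usable): 192.168.160.0/24
22 hosts -> /27 (30 usable): 192.168.161.0/27
Allocation: 192.168.160.0/24 (196 hosts, 254 usable); 192.168.161.0/27 (22 hosts, 30 usable)


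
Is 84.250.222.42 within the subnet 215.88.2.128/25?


Subnet network: 215.88.2.128
Test IP AND mask: 84.250.222.0
No, 84.250.222.42 is not in 215.88.2.128/25


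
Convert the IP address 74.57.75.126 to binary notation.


74 = 01001010
57 = 00111001
75 = 01001011
126 = 01111110
Binary: 01001010.00111001.01001011.01111110


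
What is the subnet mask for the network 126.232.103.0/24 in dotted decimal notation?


/24 means 24 network bits, 8 host bits
Binary: 11111111111111111111111100000000
Mask: 255.255.255.0


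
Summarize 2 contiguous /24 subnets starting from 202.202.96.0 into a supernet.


Original prefix: /24
Number of subnets: 2 = 2^1
New prefix = 24 - 1 = 23
Supernet: 202.202.96.0/23


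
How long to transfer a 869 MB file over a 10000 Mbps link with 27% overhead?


Effective throughput = 10000 * (1 - 27/100) = 7300 Mbps
File size in Mb = 869 * 8 = 6952 Mb
Time = 6952 / 7300
Time = 0.9523 seconds


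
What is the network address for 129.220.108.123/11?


IP:   10000001.11011100.01101100.01111011
Mask: 11111111.11100000.00000000.00000000
AND operation:
Net:  10000001.11000000.00000000.00000000
Network: 129.192.0.0/11


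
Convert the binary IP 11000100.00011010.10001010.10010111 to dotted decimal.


11000100 = 196
00011010 = 26
10001010 = 138
10010111 = 151
IP: 196.26.138.151


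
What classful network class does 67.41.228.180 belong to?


First octet: 67
Binary: 01000011
0xxxxxxx -> Class A (1-126)
Class A, default mask 255.0.0.0 (/8)


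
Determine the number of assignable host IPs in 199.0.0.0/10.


Host bits = 32 - 10 = 22
Total addresses = 2^22 = 4194304
Usable = total - 2 (network and broadcast)
Usable hosts: 4194302


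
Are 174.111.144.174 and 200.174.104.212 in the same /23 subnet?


Mask: 255.255.254.0
174.111.144.174 AND mask = 174.111.144.0
200.174.104.212 AND mask = 200.174.104.0
No, different subnets (174.111.144.0 vs 200.174.104.0)


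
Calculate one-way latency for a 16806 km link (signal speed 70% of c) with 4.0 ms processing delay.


Speed = 0.7 * 3e5 km/s = 210000 km/s
Propagation delay = 16806 / 210000 = 0.08 s = 80.0286 ms
Processing delay = 4.0 ms
Total one-way latency = 84.0286 ms


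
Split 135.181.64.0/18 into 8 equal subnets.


New prefix = 18 + 3 = 21
Each subnet has 2048 addresses
  135.181.64.0/21
  135.181.72.0/21
  135.181.80.0/21
  135.181.88.0/21
  135.181.96.0/21
  135.181.104.0/21
  135.181.112.0/21
  135.181.120.0/21
Subnets: 135.181.64.0/21, 135.181.72.0/21, 135.181.80.0/21, 135.181.88.0/21, 135.181.96.0/21, 135.181.104.0/21, 135.181.112.0/21, 135.181.120.0/21


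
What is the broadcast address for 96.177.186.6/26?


Network: 96.177.186.0/26
Host bits = 6
Set all host bits to 1:
Broadcast: 96.177.186.63


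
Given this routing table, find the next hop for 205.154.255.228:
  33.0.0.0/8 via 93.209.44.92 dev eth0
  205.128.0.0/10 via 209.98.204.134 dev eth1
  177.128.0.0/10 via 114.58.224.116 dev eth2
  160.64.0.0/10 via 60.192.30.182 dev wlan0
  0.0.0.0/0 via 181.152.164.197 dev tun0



Longest prefix match for 205.154.255.228:
  /8 33.0.0.0: no
  /10 205.128.0.0: MATCH
  /10 177.128.0.0: no
  /10 160.64.0.0: no
  /0 0.0.0.0: MATCH
Selected: next-hop 209.98.204.134 via eth1 (matched /10)


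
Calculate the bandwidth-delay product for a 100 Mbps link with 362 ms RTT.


BDP = bandwidth * RTT
= 100 Mbps * 362 ms
= 100 * 1e6 * 362 / 1000 bits
= 36200000 bits
= 4525000 bytes
= 4418.9453 KB
BDP = 36200000 bits (4525000 bytes)


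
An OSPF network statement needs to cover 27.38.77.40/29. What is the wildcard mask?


Subnet mask: 255.255.255.248
Wildcard = 255.255.255.255 - subnet mask
255 - 255 = 0
255 - 255 = 0
255 - 255 = 0
255 - 248 = 7
Wildcard: 0.0.0.7


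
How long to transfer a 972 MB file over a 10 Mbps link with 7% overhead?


Effective throughput = 10 * (1 - 7/100) = 9.3 Mbps
File size in Mb = 972 * 8 = 7776 Mb
Time = 7776 / 9.3
Time = 836.129 seconds


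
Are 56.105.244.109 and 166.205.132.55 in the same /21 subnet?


Mask: 255.255.248.0
56.105.244.109 AND mask = 56.105.240.0
166.205.132.55 AND mask = 166.205.128.0
No, different subnets (56.105.240.0 vs 166.205.128.0)


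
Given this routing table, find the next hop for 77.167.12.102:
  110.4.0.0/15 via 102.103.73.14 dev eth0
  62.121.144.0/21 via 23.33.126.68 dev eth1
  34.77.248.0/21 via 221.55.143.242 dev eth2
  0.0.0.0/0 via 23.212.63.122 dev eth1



Longest prefix match for 77.167.12.102:
  /15 110.4.0.0: no
  /21 62.121.144.0: no
  /21 34.77.248.0: no
  /0 0.0.0.0: MATCH
Selected: next-hop 23.212.63.122 via eth1 (matched /0)


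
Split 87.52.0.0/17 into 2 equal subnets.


New prefix = 17 + 1 = 18
Each subnet has 16384 addresses
  87.52.0.0/18
  87.52.64.0/18
Subnets: 87.52.0.0/18, 87.52.64.0/18


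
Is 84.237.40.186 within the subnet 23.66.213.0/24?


Subnet network: 23.66.213.0
Test IP AND mask: 84.237.40.0
No, 84.237.40.186 is not in 23.66.213.0/24


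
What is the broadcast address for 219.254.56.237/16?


Network: 219.254.0.0/16
Host bits = 16
Set all host bits to 1:
Broadcast: 219.254.255.255


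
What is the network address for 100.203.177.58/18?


IP:   01100100.11001011.10110001.00111010
Mask: 11111111.11111111.11000000.00000000
AND operation:
Net:  01100100.11001011.10000000.00000000
Network: 100.203.128.0/18


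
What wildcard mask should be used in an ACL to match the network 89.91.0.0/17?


Subnet mask: 255.255.128.0
Wildcard = 255.255.255.255 - subnet mask
255 - 255 = 0
255 - 255 = 0
255 - 128 = 127
255 - 0 = 255
Wildcard: 0.0.127.255


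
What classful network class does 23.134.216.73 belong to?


First octet: 23
Binary: 00010111
0xxxxxxx -> Class A (1-126)
Class A, default mask 255.0.0.0 (/8)


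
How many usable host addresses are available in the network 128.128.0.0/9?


Host bits = 32 - 9 = 23
Total addresses = 2^23 = 8388608
Usable = total - 2 (network and broadcast)
Usable hosts: 8388606


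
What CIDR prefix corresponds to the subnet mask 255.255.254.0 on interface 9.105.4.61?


Binary: 11111111.11111111.11111110.00000000
Count leading 1s
Prefix: /23


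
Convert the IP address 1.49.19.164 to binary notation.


1 = 00000001
49 = 00110001
19 = 00010011
164 = 10100100
Binary: 00000001.00110001.00010011.10100100


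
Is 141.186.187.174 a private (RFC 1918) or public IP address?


RFC 1918 private ranges:
  10.0.0.0/8 (10.0.0.0 - 10.255.255.255)
  172.16.0.0/12 (172.16.0.0 - 172.31.255.255)
  192.168.0.0/16 (192.168.0.0 - 192.168.255.255)
Public (not in any RFC 1918 range)


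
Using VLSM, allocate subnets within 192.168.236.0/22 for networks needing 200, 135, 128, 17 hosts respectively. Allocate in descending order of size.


200 hosts -> /24 (254 usable): 192.168.236.0/24
135 hosts -> /24 (254 usable): 192.168.237.0/24
128 hosts -> /24 (254 usable): 192.168.238.0/24
17 hosts -> /27 (30 usable): 192.168.239.0/27
Allocation: 192.168.236.0/24 (200 hosts, 254 usable); 192.168.237.0/24 (135 hosts, 254 usable); 192.168.238.0/24 (128 hosts, 254 usable); 192.168.239.0/27 (17 hosts, 30 usable)


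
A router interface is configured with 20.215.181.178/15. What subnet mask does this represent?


/15 means 15 network bits, 17 host bits
Binary: 11111111111111100000000000000000
Mask: 255.254.0.0


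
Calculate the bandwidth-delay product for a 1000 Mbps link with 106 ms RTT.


BDP = bandwidth * RTT
= 1000 Mbps * 106 ms
= 1000 * 1e6 * 106 / 1000 bits
= 106000000 bits
= 13250000 bytes
= 12939.4531 KB
BDP = 106000000 bits (13250000 bytes)


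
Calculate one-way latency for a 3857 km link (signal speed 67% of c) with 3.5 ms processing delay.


Speed = 0.67 * 3e5 km/s = 201000 km/s
Propagation delay = 3857 / 201000 = 0.0192 s = 19.1891 ms
Processing delay = 3.5 ms
Total one-way latency = 22.6891 ms


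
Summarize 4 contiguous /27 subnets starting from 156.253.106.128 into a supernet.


Original prefix: /27
Number of subnets: 4 = 2^2
New prefix = 27 - 2 = 25
Supernet: 156.253.106.128/25


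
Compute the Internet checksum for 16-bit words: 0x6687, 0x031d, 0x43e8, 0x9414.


Sum all words (with carry folding):
+ 0x6687 = 0x6687
+ 0x031d = 0x69a4
+ 0x43e8 = 0xad8c
+ 0x9414 = 0x41a1
One's complement: ~0x41a1
Checksum = 0xbe5e


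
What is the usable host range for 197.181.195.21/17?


Network: 197.181.128.0
Broadcast: 197.181.255.255
First usable = network + 1
Last usable = broadcast - 1
Range: 197.181.128.1 to 197.181.255.254


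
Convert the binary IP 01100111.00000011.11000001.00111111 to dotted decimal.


01100111 = 103
00000011 = 3
11000001 = 193
00111111 = 63
IP: 103.3.193.63


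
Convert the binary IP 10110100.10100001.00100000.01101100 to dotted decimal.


10110100 = 180
10100001 = 161
00100000 = 32
01101100 = 108
IP: 180.161.32.108


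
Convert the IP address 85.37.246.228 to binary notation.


85 = 01010101
37 = 00100101
246 = 11110110
228 = 11100100
Binary: 01010101.00100101.11110110.11100100


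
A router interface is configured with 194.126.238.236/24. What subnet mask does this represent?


/24 means 24 network bits, 8 host bits
Binary: 11111111111111111111111100000000
Mask: 255.255.255.0


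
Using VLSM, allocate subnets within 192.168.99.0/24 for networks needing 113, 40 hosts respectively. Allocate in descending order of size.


113 hosts -> /25 (126 usable): 192.168.99.0/25
40 hosts -> /26 (62 usable): 192.168.99.128/26
Allocation: 192.168.99.0/25 (113 hosts, 126 usable); 192.168.99.128/26 (40 hosts, 62 usable)


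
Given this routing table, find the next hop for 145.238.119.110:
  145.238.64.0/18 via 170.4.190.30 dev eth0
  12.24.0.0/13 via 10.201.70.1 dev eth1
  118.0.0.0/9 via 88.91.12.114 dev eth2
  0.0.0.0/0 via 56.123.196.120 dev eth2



Longest prefix match for 145.238.119.110:
  /18 145.238.64.0: MATCH
  /13 12.24.0.0: no
  /9 118.0.0.0: no
  /0 0.0.0.0: MATCH
Selected: next-hop 170.4.190.30 via eth0 (matched /18)


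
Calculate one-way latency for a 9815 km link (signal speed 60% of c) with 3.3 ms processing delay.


Speed = 0.6 * 3e5 km/s = 180000 km/s
Propagation delay = 9815 / 180000 = 0.0545 s = 54.5278 ms
Processing delay = 3.3 ms
Total one-way latency = 57.8278 ms


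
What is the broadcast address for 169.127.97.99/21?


Network: 169.127.96.0/21
Host bits = 11
Set all host bits to 1:
Broadcast: 169.127.103.255


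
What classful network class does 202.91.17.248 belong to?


First octet: 202
Binary: 11001010
110xxxxx -> Class C (192-223)
Class C, default mask 255.255.255.0 (/24)


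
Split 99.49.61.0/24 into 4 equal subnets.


New prefix = 24 + 2 = 26
Each subnet has 64 addresses
  99.49.61.0/26
  99.49.61.64/26
  99.49.61.128/26
  99.49.61.192/26
Subnets: 99.49.61.0/26, 99.49.61.64/26, 99.49.61.128/26, 99.49.61.192/26


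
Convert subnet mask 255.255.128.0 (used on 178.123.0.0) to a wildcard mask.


Subnet mask: 255.255.128.0
Wildcard = 255.255.255.255 - subnet mask
255 - 255 = 0
255 - 255 = 0
255 - 128 = 127
255 - 0 = 255
Wildcard: 0.0.127.255


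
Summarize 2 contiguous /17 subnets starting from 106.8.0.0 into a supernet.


Original prefix: /17
Number of subnets: 2 = 2^1
New prefix = 17 - 1 = 16
Supernet: 106.8.0.0/16


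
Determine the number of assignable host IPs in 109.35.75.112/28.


Host bits = 32 - 28 = 4
Total addresses = 2^4 = 16
Usable = total - 2 (network and broadcast)
Usable hosts: 14


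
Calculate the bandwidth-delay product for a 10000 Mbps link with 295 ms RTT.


BDP = bandwidth * RTT
= 10000 Mbps * 295 ms
= 10000 * 1e6 * 295 / 1000 bits
= 2950000000 bits
= 368750000 bytes
= 360107.4219 KB
BDP = 2950000000 bits (368750000 bytes)


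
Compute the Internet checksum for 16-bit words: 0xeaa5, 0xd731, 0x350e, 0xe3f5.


Sum all words (with carry folding):
+ 0xeaa5 = 0xeaa5
+ 0xd731 = 0xc1d7
+ 0x350e = 0xf6e5
+ 0xe3f5 = 0xdadb
One's complement: ~0xdadb
Checksum = 0x2524


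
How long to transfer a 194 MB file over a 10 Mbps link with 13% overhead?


Effective throughput = 10 * (1 - 13/100) = 8.7 Mbps
File size in Mb = 194 * 8 = 1552 Mb
Time = 1552 / 8.7
Time = 178.3908 seconds


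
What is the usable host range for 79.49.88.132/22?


Network: 79.49.88.0
Broadcast: 79.49.91.255
First usable = network + 1
Last usable = broadcast - 1
Range: 79.49.88.1 to 79.49.91.254


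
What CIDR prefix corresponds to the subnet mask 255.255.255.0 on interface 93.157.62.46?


Binary: 11111111.11111111.11111111.00000000
Count leading 1s
Prefix: /24


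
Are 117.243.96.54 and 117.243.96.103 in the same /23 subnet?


Mask: 255.255.254.0
117.243.96.54 AND mask = 117.243.96.0
117.243.96.103 AND mask = 117.243.96.0
Yes, same subnet (117.243.96.0)


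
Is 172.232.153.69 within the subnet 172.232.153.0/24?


Subnet network: 172.232.153.0
Test IP AND mask: 172.232.153.0
Yes, 172.232.153.69 is in 172.232.153.0/24


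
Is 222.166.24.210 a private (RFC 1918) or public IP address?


RFC 1918 private ranges:
  10.0.0.0/8 (10.0.0.0 - 10.255.255.255)
  172.16.0.0/12 (172.16.0.0 - 172.31.255.255)
  192.168.0.0/16 (192.168.0.0 - 192.168.255.255)
Public (not in any RFC 1918 range)


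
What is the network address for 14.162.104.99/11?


IP:   00001110.10100010.01101000.01100011
Mask: 11111111.11100000.00000000.00000000
AND operation:
Net:  00001110.10100000.00000000.00000000
Network: 14.160.0.0/11


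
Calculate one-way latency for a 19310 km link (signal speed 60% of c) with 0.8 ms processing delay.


Speed = 0.6 * 3e5 km/s = 180000 km/s
Propagation delay = 19310 / 180000 = 0.1073 s = 107.2778 ms
Processing delay = 0.8 ms
Total one-way latency = 108.0778 ms


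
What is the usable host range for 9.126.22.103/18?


Network: 9.126.0.0
Broadcast: 9.126.63.255
First usable = network + 1
Last usable = broadcast - 1
Range: 9.126.0.1 to 9.126.63.254


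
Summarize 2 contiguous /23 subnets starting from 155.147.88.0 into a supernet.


Original prefix: /23
Number of subnets: 2 = 2^1
New prefix = 23 - 1 = 22
Supernet: 155.147.88.0/22


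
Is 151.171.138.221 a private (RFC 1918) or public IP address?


RFC 1918 private ranges:
  10.0.0.0/8 (10.0.0.0 - 10.255.255.255)
  172.16.0.0/12 (172.16.0.0 - 172.31.255.255)
  192.168.0.0/16 (192.168.0.0 - 192.168.255.255)
Public (not in any RFC 1918 range)


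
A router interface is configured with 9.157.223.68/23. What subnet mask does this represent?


/23 means 23 network bits, 9 host bits
Binary: 11111111111111111111111000000000
Mask: 255.255.254.0


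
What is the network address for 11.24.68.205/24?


IP:   00001011.00011000.01000100.11001101
Mask: 11111111.11111111.11111111.00000000
AND operation:
Net:  00001011.00011000.01000100.00000000
Network: 11.24.68.0/24


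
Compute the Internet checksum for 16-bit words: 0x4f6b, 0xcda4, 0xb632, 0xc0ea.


Sum all words (with carry folding):
+ 0x4f6b = 0x4f6b
+ 0xcda4 = 0x1d10
+ 0xb632 = 0xd342
+ 0xc0ea = 0x942d
One's complement: ~0x942d
Checksum = 0x6bd2


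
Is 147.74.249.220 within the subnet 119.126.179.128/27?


Subnet network: 119.126.179.128
Test IP AND mask: 147.74.249.192
No, 147.74.249.220 is not in 119.126.179.128/27


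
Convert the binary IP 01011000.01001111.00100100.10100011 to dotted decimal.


01011000 = 88
01001111 = 79
00100100 = 36
10100011 = 163
IP: 88.79.36.163


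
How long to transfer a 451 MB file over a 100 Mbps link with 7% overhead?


Effective throughput = 100 * (1 - 7/100) = 93 Mbps
File size in Mb = 451 * 8 = 3608 Mb
Time = 3608 / 93
Time = 38.7957 seconds


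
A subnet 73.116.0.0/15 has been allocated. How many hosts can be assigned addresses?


Host bits = 32 - 15 = 17
Total addresses = 2^17 = 131072
Usable = total - 2 (network and broadcast)
Usable hosts: 131070


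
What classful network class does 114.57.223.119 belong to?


First octet: 114
Binary: 01110010
0xxxxxxx -> Class A (1-126)
Class A, default mask 255.0.0.0 (/8)


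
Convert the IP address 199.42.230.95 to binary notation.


199 = 11000111
42 = 00101010
230 = 11100110
95 = 01011111
Binary: 11000111.00101010.11100110.01011111


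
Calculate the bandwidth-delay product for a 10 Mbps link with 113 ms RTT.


BDP = bandwidth * RTT
= 10 Mbps * 113 ms
= 10 * 1e6 * 113 / 1000 bits
= 1130000 bits
= 141250 bytes
= 137.9395 KB
BDP = 1130000 bits (141250 bytes)


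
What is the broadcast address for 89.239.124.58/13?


Network: 89.232.0.0/13
Host bits = 19
Set all host bits to 1:
Broadcast: 89.239.255.255


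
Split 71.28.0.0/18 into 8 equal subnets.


New prefix = 18 + 3 = 21
Each subnet has 2048 addresses
  71.28.0.0/21
  71.28.8.0/21
  71.28.16.0/21
  71.28.24.0/21
  71.28.32.0/21
  71.28.40.0/21
  71.28.48.0/21
  71.28.56.0/21
Subnets: 71.28.0.0/21, 71.28.8.0/21, 71.28.16.0/21, 71.28.24.0/21, 71.28.32.0/21, 71.28.40.0/21, 71.28.48.0/21, 71.28.56.0/21


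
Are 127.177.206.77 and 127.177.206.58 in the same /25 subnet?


Mask: 255.255.255.128
127.177.206.77 AND mask = 127.177.206.0
127.177.206.58 AND mask = 127.177.206.0
Yes, same subnet (127.177.206.0)


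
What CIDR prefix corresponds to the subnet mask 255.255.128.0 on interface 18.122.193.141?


Binary: 11111111.11111111.10000000.00000000
Count leading 1s
Prefix: /17


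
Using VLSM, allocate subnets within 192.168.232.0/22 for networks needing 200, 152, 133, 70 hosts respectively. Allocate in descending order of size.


200 hosts -> /24 (254 usable): 192.168.232.0/24
152 hosts -> /24 (254 usable): 192.168.233.0/24
133 hosts -> /24 (254 usable): 192.168.234.0/24
70 hosts -> /25 (126 usable): 192.168.235.0/25
Allocation: 192.168.232.0/24 (200 hosts, 254 usable); 192.168.233.0/24 (152 hosts, 254 usable); 192.168.234.0/24 (133 hosts, 254 usable); 192.168.235.0/25 (70 hosts, 126 usable)


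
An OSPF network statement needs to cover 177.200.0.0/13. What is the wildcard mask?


Subnet mask: 255.248.0.0
Wildcard = 255.255.255.255 - subnet mask
255 - 255 = 0
255 - 248 = 7
255 - 0 = 255
255 - 0 = 255
Wildcard: 0.7.255.255


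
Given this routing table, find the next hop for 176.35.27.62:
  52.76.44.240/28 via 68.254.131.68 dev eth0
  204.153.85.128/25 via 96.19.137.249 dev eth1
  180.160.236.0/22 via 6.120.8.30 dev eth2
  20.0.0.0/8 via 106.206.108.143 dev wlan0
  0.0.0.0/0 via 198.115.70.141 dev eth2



Longest prefix match for 176.35.27.62:
  /28 52.76.44.240: no
  /25 204.153.85.128: no
  /22 180.160.236.0: no
  /8 20.0.0.0: no
  /0 0.0.0.0: MATCH
Selected: next-hop 198.115.70.141 via eth2 (matched /0)


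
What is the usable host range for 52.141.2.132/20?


Network: 52.141.0.0
Broadcast: 52.141.15.255
First usable = network + 1
Last usable = broadcast - 1
Range: 52.141.0.1 to 52.141.15.254


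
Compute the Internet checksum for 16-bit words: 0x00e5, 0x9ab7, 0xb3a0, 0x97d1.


Sum all words (with carry folding):
+ 0x00e5 = 0x00e5
+ 0x9ab7 = 0x9b9c
+ 0xb3a0 = 0x4f3d
+ 0x97d1 = 0xe70e
One's complement: ~0xe70e
Checksum = 0x18f1


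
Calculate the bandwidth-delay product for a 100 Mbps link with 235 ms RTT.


BDP = bandwidth * RTT
= 100 Mbps * 235 ms
= 100 * 1e6 * 235 / 1000 bits
= 23500000 bits
= 2937500 bytes
= 2868.6523 KB
BDP = 23500000 bits (2937500 bytes)


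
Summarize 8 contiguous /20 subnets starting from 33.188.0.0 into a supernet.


Original prefix: /20
Number of subnets: 8 = 2^3
New prefix = 20 - 3 = 17
Supernet: 33.188.0.0/17


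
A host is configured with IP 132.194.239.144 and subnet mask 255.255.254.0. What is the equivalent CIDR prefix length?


Binary: 11111111.11111111.11111110.00000000
Count leading 1s
Prefix: /23


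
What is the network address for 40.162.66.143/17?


IP:   00101000.10100010.01000010.10001111
Mask: 11111111.11111111.10000000.00000000
AND operation:
Net:  00101000.10100010.00000000.00000000
Network: 40.162.0.0/17


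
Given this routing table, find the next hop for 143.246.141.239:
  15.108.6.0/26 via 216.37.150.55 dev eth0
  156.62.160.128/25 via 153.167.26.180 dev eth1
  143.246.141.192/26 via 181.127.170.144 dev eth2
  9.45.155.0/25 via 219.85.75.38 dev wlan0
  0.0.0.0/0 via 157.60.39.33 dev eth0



Longest prefix match for 143.246.141.239:
  /26 15.108.6.0: no
  /25 156.62.160.128: no
  /26 143.246.141.192: MATCH
  /25 9.45.155.0: no
  /0 0.0.0.0: MATCH
Selected: next-hop 181.127.170.144 via eth2 (matched /26)


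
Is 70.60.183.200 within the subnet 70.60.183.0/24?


Subnet network: 70.60.183.0
Test IP AND mask: 70.60.183.0
Yes, 70.60.183.200 is in 70.60.183.0/24


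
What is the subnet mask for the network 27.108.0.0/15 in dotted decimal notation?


/15 means 15 network bits, 17 host bits
Binary: 11111111111111100000000000000000
Mask: 255.254.0.0


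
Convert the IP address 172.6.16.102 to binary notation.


172 = 10101100
6 = 00000110
16 = 00010000
102 = 01100110
Binary: 10101100.00000110.00010000.01100110


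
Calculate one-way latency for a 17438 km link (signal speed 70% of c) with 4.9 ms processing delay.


Speed = 0.7 * 3e5 km/s = 210000 km/s
Propagation delay = 17438 / 210000 = 0.083 s = 83.0381 ms
Processing delay = 4.9 ms
Total one-way latency = 87.9381 ms


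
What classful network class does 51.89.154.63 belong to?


First octet: 51
Binary: 00110011
0xxxxxxx -> Class A (1-126)
Class A, default mask 255.0.0.0 (/8)


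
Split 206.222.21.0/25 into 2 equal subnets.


New prefix = 25 + 1 = 26
Each subnet has 64 addresses
  206.222.21.0/26
  206.222.21.64/26
Subnets: 206.222.21.0/26, 206.222.21.64/26


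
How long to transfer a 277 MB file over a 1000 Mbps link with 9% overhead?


Effective throughput = 1000 * (1 - 9/100) = 910 Mbps
File size in Mb = 277 * 8 = 2216 Mb
Time = 2216 / 910
Time = 2.4352 seconds


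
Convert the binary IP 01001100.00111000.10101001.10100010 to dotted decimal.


01001100 = 76
00111000 = 56
10101001 = 169
10100010 = 162
IP: 76.56.169.162


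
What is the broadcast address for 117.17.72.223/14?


Network: 117.16.0.0/14
Host bits = 18
Set all host bits to 1:
Broadcast: 117.19.255.255


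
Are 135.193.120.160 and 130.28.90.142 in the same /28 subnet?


Mask: 255.255.255.240
135.193.120.160 AND mask = 135.193.120.160
130.28.90.142 AND mask = 130.28.90.128
No, different subnets (135.193.120.160 vs 130.28.90.128)


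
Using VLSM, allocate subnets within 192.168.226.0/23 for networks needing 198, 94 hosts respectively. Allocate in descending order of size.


198 hosts -> /24 (254 usable): 192.168.226.0/24
94 hosts -> /25 (126 usable): 192.168.227.0/25
Allocation: 192.168.226.0/24 (198 hosts, 254 usable); 192.168.227.0/25 (94 hosts, 126 usable)


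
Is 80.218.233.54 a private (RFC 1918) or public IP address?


RFC 1918 private ranges:
  10.0.0.0/8 (10.0.0.0 - 10.255.255.255)
  172.16.0.0/12 (172.16.0.0 - 172.31.255.255)
  192.168.0.0/16 (192.168.0.0 - 192.168.255.255)
Public (not in any RFC 1918 range)


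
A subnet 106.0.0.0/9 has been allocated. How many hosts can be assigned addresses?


Host bits = 32 - 9 = 23
Total addresses = 2^23 = 8388608
Usable = total - 2 (network and broadcast)
Usable hosts: 8388606


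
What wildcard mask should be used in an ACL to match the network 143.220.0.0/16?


Subnet mask: 255.255.0.0
Wildcard = 255.255.255.255 - subnet mask
255 - 255 = 0
255 - 255 = 0
255 - 0 = 255
255 - 0 = 255
Wildcard: 0.0.255.255


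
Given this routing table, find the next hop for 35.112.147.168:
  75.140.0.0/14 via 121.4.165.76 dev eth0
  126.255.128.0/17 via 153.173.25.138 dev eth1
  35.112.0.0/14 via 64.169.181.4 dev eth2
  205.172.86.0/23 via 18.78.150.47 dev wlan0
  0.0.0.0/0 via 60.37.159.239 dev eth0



Longest prefix match for 35.112.147.168:
  /14 75.140.0.0: no
  /17 126.255.128.0: no
  /14 35.112.0.0: MATCH
  /23 205.172.86.0: no
  /0 0.0.0.0: MATCH
Selected: next-hop 64.169.181.4 via eth2 (matched /14)


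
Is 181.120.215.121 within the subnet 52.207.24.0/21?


Subnet network: 52.207.24.0
Test IP AND mask: 181.120.208.0
No, 181.120.215.121 is not in 52.207.24.0/21


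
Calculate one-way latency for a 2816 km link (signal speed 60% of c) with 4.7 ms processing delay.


Speed = 0.6 * 3e5 km/s = 180000 km/s
Propagation delay = 2816 / 180000 = 0.0156 s = 15.6444 ms
Processing delay = 4.7 ms
Total one-way latency = 20.3444 ms


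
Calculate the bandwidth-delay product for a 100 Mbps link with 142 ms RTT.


BDP = bandwidth * RTT
= 100 Mbps * 142 ms
= 100 * 1e6 * 142 / 1000 bits
= 14200000 bits
= 1775000 bytes
= 1733.3984 KB
BDP = 14200000 bits (1775000 bytes)


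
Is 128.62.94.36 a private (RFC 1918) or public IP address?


RFC 1918 private ranges:
  10.0.0.0/8 (10.0.0.0 - 10.255.255.255)
  172.16.0.0/12 (172.16.0.0 - 172.31.255.255)
  192.168.0.0/16 (192.168.0.0 - 192.168.255.255)
Public (not in any RFC 1918 range)


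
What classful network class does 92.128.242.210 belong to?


First octet: 92
Binary: 01011100
0xxxxxxx -> Class A (1-126)
Class A, default mask 255.0.0.0 (/8)


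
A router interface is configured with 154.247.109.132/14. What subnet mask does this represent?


/14 means 14 network bits, 18 host bits
Binary: 11111111111111000000000000000000
Mask: 255.252.0.0


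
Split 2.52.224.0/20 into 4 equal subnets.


New prefix = 20 + 2 = 22
Each subnet has 1024 addresses
  2.52.224.0/22
  2.52.228.0/22
  2.52.232.0/22
  2.52.236.0/22
Subnets: 2.52.224.0/22, 2.52.228.0/22, 2.52.232.0/22, 2.52.236.0/22


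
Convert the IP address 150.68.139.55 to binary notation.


150 = 10010110
68 = 01000100
139 = 10001011
55 = 00110111
Binary: 10010110.01000100.10001011.00110111


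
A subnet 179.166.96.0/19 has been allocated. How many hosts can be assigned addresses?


Host bits = 32 - 19 = 13
Total addresses = 2^13 = 8192
Usable = total - 2 (network and broadcast)
Usable hosts: 8190


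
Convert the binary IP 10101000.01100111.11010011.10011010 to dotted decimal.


10101000 = 168
01100111 = 103
11010011 = 211
10011010 = 154
IP: 168.103.211.154


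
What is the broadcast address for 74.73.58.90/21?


Network: 74.73.56.0/21
Host bits = 11
Set all host bits to 1:
Broadcast: 74.73.63.255


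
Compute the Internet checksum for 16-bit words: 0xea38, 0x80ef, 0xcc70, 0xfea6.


Sum all words (with carry folding):
+ 0xea38 = 0xea38
+ 0x80ef = 0x6b28
+ 0xcc70 = 0x3799
+ 0xfea6 = 0x3640
One's complement: ~0x3640
Checksum = 0xc9bf


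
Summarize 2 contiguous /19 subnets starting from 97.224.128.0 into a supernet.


Original prefix: /19
Number of subnets: 2 = 2^1
New prefix = 19 - 1 = 18
Supernet: 97.224.128.0/18


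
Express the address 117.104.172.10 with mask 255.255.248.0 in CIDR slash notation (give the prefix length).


Binary: 11111111.11111111.11111000.00000000
Count leading 1s
Prefix: /21


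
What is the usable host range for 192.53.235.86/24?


Network: 192.53.235.0
Broadcast: 192.53.235.255
First usable = network + 1
Last usable = broadcast - 1
Range: 192.53.235.1 to 192.53.235.254


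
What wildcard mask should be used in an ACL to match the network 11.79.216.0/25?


Subnet mask: 255.255.255.128
Wildcard = 255.255.255.255 - subnet mask
255 - 255 = 0
255 - 255 = 0
255 - 255 = 0
255 - 128 = 127
Wildcard: 0.0.0.127


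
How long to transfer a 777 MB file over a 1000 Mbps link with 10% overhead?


Effective throughput = 1000 * (1 - 10/100) = 900 Mbps
File size in Mb = 777 * 8 = 6216 Mb
Time = 6216 / 900
Time = 6.9067 seconds


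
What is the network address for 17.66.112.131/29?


IP:   00010001.01000010.01110000.10000011
Mask: 11111111.11111111.11111111.11111000
AND operation:
Net:  00010001.01000010.01110000.10000000
Network: 17.66.112.128/29


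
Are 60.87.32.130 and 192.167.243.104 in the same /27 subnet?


Mask: 255.255.255.224
60.87.32.130 AND mask = 60.87.32.128
192.167.243.104 AND mask = 192.167.243.96
No, different subnets (60.87.32.128 vs 192.167.243.96)


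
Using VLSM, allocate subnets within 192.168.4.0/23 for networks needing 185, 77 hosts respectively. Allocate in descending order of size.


185 hosts -> /24 (254 usable): 192.168.4.0/24
77 hosts -> /25 (126 usable): 192.168.5.0/25
Allocation: 192.168.4.0/24 (185 hosts, 254 usable); 192.168.5.0/25 (77 hosts, 126 usable)


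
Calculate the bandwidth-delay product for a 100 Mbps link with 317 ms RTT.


BDP = bandwidth * RTT
= 100 Mbps * 317 ms
= 100 * 1e6 * 317 / 1000 bits
= 31700000 bits
= 3962500 bytes
= 3869.6289 KB
BDP = 31700000 bits (3962500 bytes)


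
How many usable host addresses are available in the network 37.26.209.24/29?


Host bits = 32 - 29 = 3
Total addresses = 2^3 = 8
Usable = total - 2 (network and broadcast)
Usable hosts: 6


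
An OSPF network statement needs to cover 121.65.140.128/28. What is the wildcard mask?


Subnet mask: 255.255.255.240
Wildcard = 255.255.255.255 - subnet mask
255 - 255 = 0
255 - 255 = 0
255 - 255 = 0
255 - 240 = 15
Wildcard: 0.0.0.15


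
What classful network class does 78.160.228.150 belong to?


First octet: 78
Binary: 01001110
0xxxxxxx -> Class A (1-126)
Class A, default mask 255.0.0.0 (/8)


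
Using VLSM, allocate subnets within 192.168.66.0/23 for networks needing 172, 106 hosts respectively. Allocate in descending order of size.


172 hosts -> /24 (254 usable): 192.168.66.0/24
106 hosts -> /25 (126 usable): 192.168.67.0/25
Allocation: 192.168.66.0/24 (172 hosts, 254 usable); 192.168.67.0/25 (106 hosts, 126 usable)


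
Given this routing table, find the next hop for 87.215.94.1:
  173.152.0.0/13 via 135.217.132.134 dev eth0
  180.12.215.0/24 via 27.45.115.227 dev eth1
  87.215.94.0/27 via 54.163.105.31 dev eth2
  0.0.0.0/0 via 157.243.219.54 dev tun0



Longest prefix match for 87.215.94.1:
  /13 173.152.0.0: no
  /24 180.12.215.0: no
  /27 87.215.94.0: MATCH
  /0 0.0.0.0: MATCH
Selected: next-hop 54.163.105.31 via eth2 (matched /27)


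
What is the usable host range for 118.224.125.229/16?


Network: 118.224.0.0
Broadcast: 118.224.255.255
First usable = network + 1
Last usable = broadcast - 1
Range: 118.224.0.1 to 118.224.255.254


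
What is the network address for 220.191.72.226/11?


IP:   11011100.10111111.01001000.11100010
Mask: 11111111.11100000.00000000.00000000
AND operation:
Net:  11011100.10100000.00000000.00000000
Network: 220.160.0.0/11


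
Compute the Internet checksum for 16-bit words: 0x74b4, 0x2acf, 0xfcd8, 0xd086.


Sum all words (with carry folding):
+ 0x74b4 = 0x74b4
+ 0x2acf = 0x9f83
+ 0xfcd8 = 0x9c5c
+ 0xd086 = 0x6ce3
One's complement: ~0x6ce3
Checksum = 0x931c


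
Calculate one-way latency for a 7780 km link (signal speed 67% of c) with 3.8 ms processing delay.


Speed = 0.67 * 3e5 km/s = 201000 km/s
Propagation delay = 7780 / 201000 = 0.0387 s = 38.7065 ms
Processing delay = 3.8 ms
Total one-way latency = 42.5065 ms


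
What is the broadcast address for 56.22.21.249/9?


Network: 56.0.0.0/9
Host bits = 23
Set all host bits to 1:
Broadcast: 56.127.255.255


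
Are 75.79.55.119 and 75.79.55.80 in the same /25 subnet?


Mask: 255.255.255.128
75.79.55.119 AND mask = 75.79.55.0
75.79.55.80 AND mask = 75.79.55.0
Yes, same subnet (75.79.55.0)


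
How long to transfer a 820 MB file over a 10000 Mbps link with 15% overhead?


Effective throughput = 10000 * (1 - 15/100) = 8500 Mbps
File size in Mb = 820 * 8 = 6560 Mb
Time = 6560 / 8500
Time = 0.7718 seconds


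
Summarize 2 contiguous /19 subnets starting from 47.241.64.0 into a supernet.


Original prefix: /19
Number of subnets: 2 = 2^1
New prefix = 19 - 1 = 18
Supernet: 47.241.64.0/18


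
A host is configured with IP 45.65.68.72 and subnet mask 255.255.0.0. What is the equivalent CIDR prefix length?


Binary: 11111111.11111111.00000000.00000000
Count leading 1s
Prefix: /16


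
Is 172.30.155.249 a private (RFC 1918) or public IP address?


RFC 1918 private ranges:
  10.0.0.0/8 (10.0.0.0 - 10.255.255.255)
  172.16.0.0/12 (172.16.0.0 - 172.31.255.255)
  192.168.0.0/16 (192.168.0.0 - 192.168.255.255)
Private (in 172.16.0.0/12)


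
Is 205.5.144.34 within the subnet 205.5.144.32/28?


Subnet network: 205.5.144.32
Test IP AND mask: 205.5.144.32
Yes, 205.5.144.34 is in 205.5.144.32/28


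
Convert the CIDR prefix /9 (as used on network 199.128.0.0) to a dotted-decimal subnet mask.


/9 means 9 network bits, 23 host bits
Binary: 11111111100000000000000000000000
Mask: 255.128.0.0


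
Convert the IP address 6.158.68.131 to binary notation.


6 = 00000110
158 = 10011110
68 = 01000100
131 = 10000011
Binary: 00000110.10011110.01000100.10000011


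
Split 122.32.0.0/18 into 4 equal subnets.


New prefix = 18 + 2 = 20
Each subnet has 4096 addresses
  122.32.0.0/20
  122.32.16.0/20
  122.32.32.0/20
  122.32.48.0/20
Subnets: 122.32.0.0/20, 122.32.16.0/20, 122.32.32.0/20, 122.32.48.0/20


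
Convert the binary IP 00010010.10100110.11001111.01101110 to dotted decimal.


00010010 = 18
10100110 = 166
11001111 = 207
01101110 = 110
IP: 18.166.207.110


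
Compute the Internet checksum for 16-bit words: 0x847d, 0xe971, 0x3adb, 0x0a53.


Sum all words (with carry folding):
+ 0x847d = 0x847d
+ 0xe971 = 0x6def
+ 0x3adb = 0xa8ca
+ 0x0a53 = 0xb31d
One's complement: ~0xb31d
Checksum = 0x4ce2


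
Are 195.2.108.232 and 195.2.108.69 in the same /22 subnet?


Mask: 255.255.252.0
195.2.108.232 AND mask = 195.2.108.0
195.2.108.69 AND mask = 195.2.108.0
Yes, same subnet (195.2.108.0)


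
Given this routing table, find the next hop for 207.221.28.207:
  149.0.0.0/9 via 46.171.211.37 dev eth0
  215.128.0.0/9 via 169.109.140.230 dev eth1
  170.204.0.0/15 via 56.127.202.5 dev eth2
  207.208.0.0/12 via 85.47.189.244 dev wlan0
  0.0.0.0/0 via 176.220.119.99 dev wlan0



Longest prefix match for 207.221.28.207:
  /9 149.0.0.0: no
  /9 215.128.0.0: no
  /15 170.204.0.0: no
  /12 207.208.0.0: MATCH
  /0 0.0.0.0: MATCH
Selected: next-hop 85.47.189.244 via wlan0 (matched /12)


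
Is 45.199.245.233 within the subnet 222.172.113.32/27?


Subnet network: 222.172.113.32
Test IP AND mask: 45.199.245.224
No, 45.199.245.233 is not in 222.172.113.32/27


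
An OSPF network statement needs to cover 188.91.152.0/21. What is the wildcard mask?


Subnet mask: 255.255.248.0
Wildcard = 255.255.255.255 - subnet mask
255 - 255 = 0
255 - 255 = 0
255 - 248 = 7
255 - 0 = 255
Wildcard: 0.0.7.255


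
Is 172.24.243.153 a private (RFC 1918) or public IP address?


RFC 1918 private ranges:
  10.0.0.0/8 (10.0.0.0 - 10.255.255.255)
  172.16.0.0/12 (172.16.0.0 - 172.31.255.255)
  192.168.0.0/16 (192.168.0.0 - 192.168.255.255)
Private (in 172.16.0.0/12)


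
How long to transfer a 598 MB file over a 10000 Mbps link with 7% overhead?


Effective throughput = 10000 * (1 - 7/100) = 9300 Mbps
File size in Mb = 598 * 8 = 4784 Mb
Time = 4784 / 9300
Time = 0.5144 seconds


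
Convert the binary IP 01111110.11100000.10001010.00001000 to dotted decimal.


01111110 = 126
11100000 = 224
10001010 = 138
00001000 = 8
IP: 126.224.138.8


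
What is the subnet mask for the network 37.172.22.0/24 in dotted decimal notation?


/24 means 24 network bits, 8 host bits
Binary: 11111111111111111111111100000000
Mask: 255.255.255.0


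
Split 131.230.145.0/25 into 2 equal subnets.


New prefix = 25 + 1 = 26
Each subnet has 64 addresses
  131.230.145.0/26
  131.230.145.64/26
Subnets: 131.230.145.0/26, 131.230.145.64/26


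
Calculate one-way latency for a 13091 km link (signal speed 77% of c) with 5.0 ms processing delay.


Speed = 0.77 * 3e5 km/s = 231000 km/s
Propagation delay = 13091 / 231000 = 0.0567 s = 56.671 ms
Processing delay = 5.0 ms
Total one-way latency = 61.671 ms


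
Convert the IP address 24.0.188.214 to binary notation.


24 = 00011000
0 = 00000000
188 = 10111100
214 = 11010110
Binary: 00011000.00000000.10111100.11010110


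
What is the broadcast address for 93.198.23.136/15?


Network: 93.198.0.0/15
Host bits = 17
Set all host bits to 1:
Broadcast: 93.199.255.255


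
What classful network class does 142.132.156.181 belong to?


First octet: 142
Binary: 10001110
10xxxxxx -> Class B (128-191)
Class B, default mask 255.255.0.0 (/16)


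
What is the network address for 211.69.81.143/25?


IP:   11010011.01000101.01010001.10001111
Mask: 11111111.11111111.11111111.10000000
AND operation:
Net:  11010011.01000101.01010001.10000000
Network: 211.69.81.128/25


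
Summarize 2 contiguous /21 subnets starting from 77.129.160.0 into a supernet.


Original prefix: /21
Number of subnets: 2 = 2^1
New prefix = 21 - 1 = 20
Supernet: 77.129.160.0/20


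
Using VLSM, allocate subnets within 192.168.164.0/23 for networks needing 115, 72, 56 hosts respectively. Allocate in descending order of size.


115 hosts -> /25 (126 usable): 192.168.164.0/25
72 hosts -> /25 (126 usable): 192.168.164.128/25
56 hosts -> /26 (62 usable): 192.168.165.0/26
Allocation: 192.168.164.0/25 (115 hosts, 126 usable); 192.168.164.128/25 (72 hosts, 126 usable); 192.168.165.0/26 (56 hosts, 62 usable)


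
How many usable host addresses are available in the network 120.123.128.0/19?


Host bits = 32 - 19 = 13
Total addresses = 2^13 = 8192
Usable = total - 2 (network and broadcast)
Usable hosts: 8190


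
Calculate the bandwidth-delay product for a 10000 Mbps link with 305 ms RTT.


BDP = bandwidth * RTT
= 10000 Mbps * 305 ms
= 10000 * 1e6 * 305 / 1000 bits
= 3050000000 bits
= 381250000 bytes
= 372314.4531 KB
BDP = 3050000000 bits (381250000 bytes)


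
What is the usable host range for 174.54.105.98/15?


Network: 174.54.0.0
Broadcast: 174.55.255.255
First usable = network + 1
Last usable = broadcast - 1
Range: 174.54.0.1 to 174.55.255.254


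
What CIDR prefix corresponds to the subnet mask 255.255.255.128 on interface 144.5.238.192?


Binary: 11111111.11111111.11111111.10000000
Count leading 1s
Prefix: /25


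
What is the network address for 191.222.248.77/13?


IP:   10111111.11011110.11111000.01001101
Mask: 11111111.11111000.00000000.00000000
AND operation:
Net:  10111111.11011000.00000000.00000000
Network: 191.216.0.0/13


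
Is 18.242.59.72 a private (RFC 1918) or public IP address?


RFC 1918 private ranges:
  10.0.0.0/8 (10.0.0.0 - 10.255.255.255)
  172.16.0.0/12 (172.16.0.0 - 172.31.255.255)
  192.168.0.0/16 (192.168.0.0 - 192.168.255.255)
Public (not in any RFC 1918 range)
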